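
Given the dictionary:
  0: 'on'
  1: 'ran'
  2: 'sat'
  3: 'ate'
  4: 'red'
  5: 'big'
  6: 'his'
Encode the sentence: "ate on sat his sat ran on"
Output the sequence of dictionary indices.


Look up each word in the dictionary:
  'ate' -> 3
  'on' -> 0
  'sat' -> 2
  'his' -> 6
  'sat' -> 2
  'ran' -> 1
  'on' -> 0

Encoded: [3, 0, 2, 6, 2, 1, 0]


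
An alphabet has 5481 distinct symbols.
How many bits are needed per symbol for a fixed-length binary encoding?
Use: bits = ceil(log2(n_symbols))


log2(5481) = 12.4202
Bracket: 2^12 = 4096 < 5481 <= 2^13 = 8192
So ceil(log2(5481)) = 13

bits = ceil(log2(5481)) = ceil(12.4202) = 13 bits


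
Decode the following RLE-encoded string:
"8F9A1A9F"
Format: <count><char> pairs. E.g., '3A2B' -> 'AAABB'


Expanding each <count><char> pair:
  8F -> 'FFFFFFFF'
  9A -> 'AAAAAAAAA'
  1A -> 'A'
  9F -> 'FFFFFFFFF'

Decoded = FFFFFFFFAAAAAAAAAAFFFFFFFFF


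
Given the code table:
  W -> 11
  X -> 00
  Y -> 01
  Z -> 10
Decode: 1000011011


Decoding:
10 -> Z
00 -> X
01 -> Y
10 -> Z
11 -> W


Result: ZXYZW


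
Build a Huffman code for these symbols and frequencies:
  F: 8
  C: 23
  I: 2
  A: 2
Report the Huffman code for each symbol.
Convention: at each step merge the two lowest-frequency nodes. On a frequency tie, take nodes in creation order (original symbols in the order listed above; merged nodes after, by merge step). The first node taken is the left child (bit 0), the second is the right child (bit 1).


Huffman tree construction:
Step 1: Merge I(2) + A(2) = 4
Step 2: Merge (I+A)(4) + F(8) = 12
Step 3: Merge ((I+A)+F)(12) + C(23) = 35
Read each symbol's code off the tree from the root (left child = 0, right child = 1).

Codes:
  F: 01 (length 2)
  C: 1 (length 1)
  I: 000 (length 3)
  A: 001 (length 3)
Average code length: 51/35 = 1.4571 bits/symbol


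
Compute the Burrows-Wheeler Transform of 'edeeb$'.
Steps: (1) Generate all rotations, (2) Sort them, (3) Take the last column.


Rotations (sorted):
  0: $edeeb -> last char: b
  1: b$edee -> last char: e
  2: deeb$e -> last char: e
  3: eb$ede -> last char: e
  4: edeeb$ -> last char: $
  5: eeb$ed -> last char: d


BWT = beee$d


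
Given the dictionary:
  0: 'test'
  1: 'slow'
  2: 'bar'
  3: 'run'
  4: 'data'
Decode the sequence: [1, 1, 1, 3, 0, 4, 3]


Look up each index in the dictionary:
  1 -> 'slow'
  1 -> 'slow'
  1 -> 'slow'
  3 -> 'run'
  0 -> 'test'
  4 -> 'data'
  3 -> 'run'

Decoded: "slow slow slow run test data run"


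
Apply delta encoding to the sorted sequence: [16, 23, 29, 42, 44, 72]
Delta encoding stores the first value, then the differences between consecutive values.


First value: 16
Deltas:
  23 - 16 = 7
  29 - 23 = 6
  42 - 29 = 13
  44 - 42 = 2
  72 - 44 = 28


Delta encoded: [16, 7, 6, 13, 2, 28]


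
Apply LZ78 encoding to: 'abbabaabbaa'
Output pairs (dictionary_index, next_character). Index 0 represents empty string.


LZ78 encoding steps:
Dictionary: {0: ''}
Step 1: w='' (idx 0), next='a' -> output (0, 'a'), add 'a' as idx 1
Step 2: w='' (idx 0), next='b' -> output (0, 'b'), add 'b' as idx 2
Step 3: w='b' (idx 2), next='a' -> output (2, 'a'), add 'ba' as idx 3
Step 4: w='ba' (idx 3), next='a' -> output (3, 'a'), add 'baa' as idx 4
Step 5: w='b' (idx 2), next='b' -> output (2, 'b'), add 'bb' as idx 5
Step 6: w='a' (idx 1), next='a' -> output (1, 'a'), add 'aa' as idx 6


Encoded: [(0, 'a'), (0, 'b'), (2, 'a'), (3, 'a'), (2, 'b'), (1, 'a')]


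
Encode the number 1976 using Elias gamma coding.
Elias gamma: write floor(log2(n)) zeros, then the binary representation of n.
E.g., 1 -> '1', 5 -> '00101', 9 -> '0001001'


num_bits = floor(log2(1976)) + 1 = 11
leading_zeros = num_bits - 1 = 10
binary(1976) = 11110111000

Elias gamma(1976) = '0000000000' + '11110111000' = 000000000011110111000 (21 bits)


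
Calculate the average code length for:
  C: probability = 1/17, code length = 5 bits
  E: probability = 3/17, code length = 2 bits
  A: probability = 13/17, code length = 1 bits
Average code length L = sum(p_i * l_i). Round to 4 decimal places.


Weighted contributions p_i * l_i:
  C: (1/17) * 5 = 5/17
  E: (3/17) * 2 = 6/17
  A: (13/17) * 1 = 13/17
Sum = (5 + 6 + 13)/17 = 24/17

L = 24/17 = 1.4118 bits/symbol


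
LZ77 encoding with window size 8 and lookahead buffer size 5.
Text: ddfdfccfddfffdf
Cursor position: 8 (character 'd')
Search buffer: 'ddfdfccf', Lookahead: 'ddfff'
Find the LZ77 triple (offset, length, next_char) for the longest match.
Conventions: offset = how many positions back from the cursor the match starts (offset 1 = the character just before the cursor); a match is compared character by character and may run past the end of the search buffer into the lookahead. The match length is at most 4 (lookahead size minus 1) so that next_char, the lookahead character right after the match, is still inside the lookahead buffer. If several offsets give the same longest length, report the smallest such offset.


Try each offset into the search buffer:
  offset=1 (pos 7, char 'f'): match length 0
  offset=2 (pos 6, char 'c'): match length 0
  offset=3 (pos 5, char 'c'): match length 0
  offset=4 (pos 4, char 'f'): match length 0
  offset=5 (pos 3, char 'd'): match length 1
  offset=6 (pos 2, char 'f'): match length 0
  offset=7 (pos 1, char 'd'): match length 1
  offset=8 (pos 0, char 'd'): match length 3
Longest match has length 3 at offset 8.
next_char = character at position 8 + 3 = 11 -> 'f'

Best match: offset=8, length=3 (matching 'ddf' starting at position 0)
LZ77 triple: (8, 3, 'f')


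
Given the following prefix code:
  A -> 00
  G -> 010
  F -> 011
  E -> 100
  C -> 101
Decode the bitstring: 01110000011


Decoding step by step:
Bits 011 -> F
Bits 100 -> E
Bits 00 -> A
Bits 011 -> F


Decoded message: FEAF


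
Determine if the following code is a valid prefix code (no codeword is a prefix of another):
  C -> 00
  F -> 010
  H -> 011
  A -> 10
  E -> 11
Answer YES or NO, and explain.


Checking each pair (does one codeword prefix another?):
  C='00' vs F='010': no prefix
  C='00' vs H='011': no prefix
  C='00' vs A='10': no prefix
  C='00' vs E='11': no prefix
  F='010' vs C='00': no prefix
  F='010' vs H='011': no prefix
  F='010' vs A='10': no prefix
  F='010' vs E='11': no prefix
  H='011' vs C='00': no prefix
  H='011' vs F='010': no prefix
  H='011' vs A='10': no prefix
  H='011' vs E='11': no prefix
  A='10' vs C='00': no prefix
  A='10' vs F='010': no prefix
  A='10' vs H='011': no prefix
  A='10' vs E='11': no prefix
  E='11' vs C='00': no prefix
  E='11' vs F='010': no prefix
  E='11' vs H='011': no prefix
  E='11' vs A='10': no prefix
No violation found over all pairs.

YES -- this is a valid prefix code. No codeword is a prefix of any other codeword.


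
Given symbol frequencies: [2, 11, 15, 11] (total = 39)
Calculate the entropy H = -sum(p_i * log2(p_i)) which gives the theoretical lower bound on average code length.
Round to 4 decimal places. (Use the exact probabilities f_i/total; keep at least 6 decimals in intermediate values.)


Per-symbol terms -p_i * log2(p_i) with p_i = f_i/39:
  p = 2/39 = 0.051282: log2(p) = -4.285402, -p*log2(p) = 0.219764
  p = 11/39 = 0.282051: log2(p) = -1.825971, -p*log2(p) = 0.515017
  p = 15/39 = 0.384615: log2(p) = -1.378512, -p*log2(p) = 0.530197
  p = 11/39 = 0.282051: log2(p) = -1.825971, -p*log2(p) = 0.515017
H = 0.219764 + 0.515017 + 0.530197 + 0.515017 = 1.779995

H = 1.78 bits/symbol


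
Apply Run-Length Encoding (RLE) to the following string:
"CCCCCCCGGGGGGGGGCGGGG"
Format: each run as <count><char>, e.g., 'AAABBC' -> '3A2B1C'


Scanning runs left to right:
  i=0: run of 'C' x 7 -> '7C'
  i=7: run of 'G' x 9 -> '9G'
  i=16: run of 'C' x 1 -> '1C'
  i=17: run of 'G' x 4 -> '4G'

RLE = 7C9G1C4G


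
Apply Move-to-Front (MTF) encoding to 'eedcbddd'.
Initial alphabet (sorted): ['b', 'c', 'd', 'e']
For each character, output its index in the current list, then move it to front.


MTF encoding:
'e': index 3 in ['b', 'c', 'd', 'e'] -> ['e', 'b', 'c', 'd']
'e': index 0 in ['e', 'b', 'c', 'd'] -> ['e', 'b', 'c', 'd']
'd': index 3 in ['e', 'b', 'c', 'd'] -> ['d', 'e', 'b', 'c']
'c': index 3 in ['d', 'e', 'b', 'c'] -> ['c', 'd', 'e', 'b']
'b': index 3 in ['c', 'd', 'e', 'b'] -> ['b', 'c', 'd', 'e']
'd': index 2 in ['b', 'c', 'd', 'e'] -> ['d', 'b', 'c', 'e']
'd': index 0 in ['d', 'b', 'c', 'e'] -> ['d', 'b', 'c', 'e']
'd': index 0 in ['d', 'b', 'c', 'e'] -> ['d', 'b', 'c', 'e']


Output: [3, 0, 3, 3, 3, 2, 0, 0]


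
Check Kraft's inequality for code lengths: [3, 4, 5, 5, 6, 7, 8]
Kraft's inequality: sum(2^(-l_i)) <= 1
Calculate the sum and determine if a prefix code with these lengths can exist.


Sum = 2^(-3) + 2^(-4) + 2^(-5) + 2^(-5) + 2^(-6) + 2^(-7) + 2^(-8)
    = 0.125 + 0.0625 + 0.03125 + 0.03125 + 0.015625 + 0.0078125 + 0.00390625
    = 71/256 = 0.27734375
Since 0.27734375 <= 1, Kraft's inequality IS satisfied.
A prefix code with these lengths CAN exist.

Kraft sum = 0.27734375. Satisfied.


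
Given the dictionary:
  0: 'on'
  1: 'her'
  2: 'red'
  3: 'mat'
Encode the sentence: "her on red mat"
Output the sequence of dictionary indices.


Look up each word in the dictionary:
  'her' -> 1
  'on' -> 0
  'red' -> 2
  'mat' -> 3

Encoded: [1, 0, 2, 3]


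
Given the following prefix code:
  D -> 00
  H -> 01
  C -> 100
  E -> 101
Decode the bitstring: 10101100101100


Decoding step by step:
Bits 101 -> E
Bits 01 -> H
Bits 100 -> C
Bits 101 -> E
Bits 100 -> C


Decoded message: EHCEC


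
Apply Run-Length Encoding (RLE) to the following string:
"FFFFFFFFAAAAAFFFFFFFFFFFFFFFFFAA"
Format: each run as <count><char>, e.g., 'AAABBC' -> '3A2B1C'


Scanning runs left to right:
  i=0: run of 'F' x 8 -> '8F'
  i=8: run of 'A' x 5 -> '5A'
  i=13: run of 'F' x 17 -> '17F'
  i=30: run of 'A' x 2 -> '2A'

RLE = 8F5A17F2A


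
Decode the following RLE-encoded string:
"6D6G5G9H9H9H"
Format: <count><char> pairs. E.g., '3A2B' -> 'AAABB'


Expanding each <count><char> pair:
  6D -> 'DDDDDD'
  6G -> 'GGGGGG'
  5G -> 'GGGGG'
  9H -> 'HHHHHHHHH'
  9H -> 'HHHHHHHHH'
  9H -> 'HHHHHHHHH'

Decoded = DDDDDDGGGGGGGGGGGHHHHHHHHHHHHHHHHHHHHHHHHHHH


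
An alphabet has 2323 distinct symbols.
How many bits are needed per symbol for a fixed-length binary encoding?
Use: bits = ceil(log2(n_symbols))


log2(2323) = 11.1818
Bracket: 2^11 = 2048 < 2323 <= 2^12 = 4096
So ceil(log2(2323)) = 12

bits = ceil(log2(2323)) = ceil(11.1818) = 12 bits


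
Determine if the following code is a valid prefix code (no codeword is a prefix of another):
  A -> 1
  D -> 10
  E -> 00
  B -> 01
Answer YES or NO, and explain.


Checking each pair (does one codeword prefix another?):
  A='1' vs D='10': prefix -- VIOLATION

NO -- this is NOT a valid prefix code. A (1) is a prefix of D (10).


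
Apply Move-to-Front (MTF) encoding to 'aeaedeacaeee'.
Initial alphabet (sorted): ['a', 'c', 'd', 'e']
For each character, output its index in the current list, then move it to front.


MTF encoding:
'a': index 0 in ['a', 'c', 'd', 'e'] -> ['a', 'c', 'd', 'e']
'e': index 3 in ['a', 'c', 'd', 'e'] -> ['e', 'a', 'c', 'd']
'a': index 1 in ['e', 'a', 'c', 'd'] -> ['a', 'e', 'c', 'd']
'e': index 1 in ['a', 'e', 'c', 'd'] -> ['e', 'a', 'c', 'd']
'd': index 3 in ['e', 'a', 'c', 'd'] -> ['d', 'e', 'a', 'c']
'e': index 1 in ['d', 'e', 'a', 'c'] -> ['e', 'd', 'a', 'c']
'a': index 2 in ['e', 'd', 'a', 'c'] -> ['a', 'e', 'd', 'c']
'c': index 3 in ['a', 'e', 'd', 'c'] -> ['c', 'a', 'e', 'd']
'a': index 1 in ['c', 'a', 'e', 'd'] -> ['a', 'c', 'e', 'd']
'e': index 2 in ['a', 'c', 'e', 'd'] -> ['e', 'a', 'c', 'd']
'e': index 0 in ['e', 'a', 'c', 'd'] -> ['e', 'a', 'c', 'd']
'e': index 0 in ['e', 'a', 'c', 'd'] -> ['e', 'a', 'c', 'd']


Output: [0, 3, 1, 1, 3, 1, 2, 3, 1, 2, 0, 0]


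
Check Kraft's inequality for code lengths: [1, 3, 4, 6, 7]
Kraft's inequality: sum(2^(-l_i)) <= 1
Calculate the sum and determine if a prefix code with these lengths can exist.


Sum = 2^(-1) + 2^(-3) + 2^(-4) + 2^(-6) + 2^(-7)
    = 0.5 + 0.125 + 0.0625 + 0.015625 + 0.0078125
    = 91/128 = 0.7109375
Since 0.7109375 <= 1, Kraft's inequality IS satisfied.
A prefix code with these lengths CAN exist.

Kraft sum = 0.7109375. Satisfied.


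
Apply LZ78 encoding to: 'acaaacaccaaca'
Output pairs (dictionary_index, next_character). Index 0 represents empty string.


LZ78 encoding steps:
Dictionary: {0: ''}
Step 1: w='' (idx 0), next='a' -> output (0, 'a'), add 'a' as idx 1
Step 2: w='' (idx 0), next='c' -> output (0, 'c'), add 'c' as idx 2
Step 3: w='a' (idx 1), next='a' -> output (1, 'a'), add 'aa' as idx 3
Step 4: w='a' (idx 1), next='c' -> output (1, 'c'), add 'ac' as idx 4
Step 5: w='ac' (idx 4), next='c' -> output (4, 'c'), add 'acc' as idx 5
Step 6: w='aa' (idx 3), next='c' -> output (3, 'c'), add 'aac' as idx 6
Step 7: w='a' (idx 1), end of input -> output (1, '')


Encoded: [(0, 'a'), (0, 'c'), (1, 'a'), (1, 'c'), (4, 'c'), (3, 'c'), (1, '')]


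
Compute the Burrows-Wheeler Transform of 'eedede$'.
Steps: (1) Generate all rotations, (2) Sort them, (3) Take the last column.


Rotations (sorted):
  0: $eedede -> last char: e
  1: de$eede -> last char: e
  2: dede$ee -> last char: e
  3: e$eeded -> last char: d
  4: ede$eed -> last char: d
  5: edede$e -> last char: e
  6: eedede$ -> last char: $


BWT = eeedde$


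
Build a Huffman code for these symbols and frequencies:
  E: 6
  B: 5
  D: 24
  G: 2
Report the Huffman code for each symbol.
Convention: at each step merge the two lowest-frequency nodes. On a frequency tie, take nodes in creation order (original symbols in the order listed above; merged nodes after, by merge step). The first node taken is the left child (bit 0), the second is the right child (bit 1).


Huffman tree construction:
Step 1: Merge G(2) + B(5) = 7
Step 2: Merge E(6) + (G+B)(7) = 13
Step 3: Merge (E+(G+B))(13) + D(24) = 37
Read each symbol's code off the tree from the root (left child = 0, right child = 1).

Codes:
  E: 00 (length 2)
  B: 011 (length 3)
  D: 1 (length 1)
  G: 010 (length 3)
Average code length: 57/37 = 1.5405 bits/symbol


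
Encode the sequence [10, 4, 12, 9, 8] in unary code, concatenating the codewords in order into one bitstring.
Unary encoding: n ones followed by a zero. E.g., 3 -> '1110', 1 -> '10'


Encode each number as n ones followed by a terminating 0:
  10 -> 11111111110 (11 bits)
  4 -> 11110 (5 bits)
  12 -> 1111111111110 (13 bits)
  9 -> 1111111110 (10 bits)
  8 -> 111111110 (9 bits)
Total length = 11 + 5 + 13 + 10 + 9 = 48 bits.

Unary([10, 4, 12, 9, 8]) = 111111111101111011111111111101111111110111111110 (48 bits)


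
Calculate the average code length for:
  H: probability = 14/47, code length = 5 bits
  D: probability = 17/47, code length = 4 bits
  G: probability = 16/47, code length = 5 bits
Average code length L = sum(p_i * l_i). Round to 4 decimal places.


Weighted contributions p_i * l_i:
  H: (14/47) * 5 = 70/47
  D: (17/47) * 4 = 68/47
  G: (16/47) * 5 = 80/47
Sum = (70 + 68 + 80)/47 = 218/47

L = 218/47 = 4.6383 bits/symbol


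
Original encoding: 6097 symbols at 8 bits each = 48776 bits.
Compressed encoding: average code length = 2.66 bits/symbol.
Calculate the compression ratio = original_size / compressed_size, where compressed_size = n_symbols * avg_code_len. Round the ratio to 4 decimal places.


original_size = n_symbols * orig_bits = 6097 * 8 = 48776 bits
compressed_size = n_symbols * avg_code_len = 6097 * 2.66 = 16218.02 bits
ratio = original_size / compressed_size = 48776 / 16218.02 = 3.0075

Compression ratio = 3.0075


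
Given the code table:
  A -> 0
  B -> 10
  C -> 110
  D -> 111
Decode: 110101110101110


Decoding:
110 -> C
10 -> B
111 -> D
0 -> A
10 -> B
111 -> D
0 -> A


Result: CBDABDA


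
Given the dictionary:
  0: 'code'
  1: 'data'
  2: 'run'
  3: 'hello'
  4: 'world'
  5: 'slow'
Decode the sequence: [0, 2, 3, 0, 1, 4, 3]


Look up each index in the dictionary:
  0 -> 'code'
  2 -> 'run'
  3 -> 'hello'
  0 -> 'code'
  1 -> 'data'
  4 -> 'world'
  3 -> 'hello'

Decoded: "code run hello code data world hello"


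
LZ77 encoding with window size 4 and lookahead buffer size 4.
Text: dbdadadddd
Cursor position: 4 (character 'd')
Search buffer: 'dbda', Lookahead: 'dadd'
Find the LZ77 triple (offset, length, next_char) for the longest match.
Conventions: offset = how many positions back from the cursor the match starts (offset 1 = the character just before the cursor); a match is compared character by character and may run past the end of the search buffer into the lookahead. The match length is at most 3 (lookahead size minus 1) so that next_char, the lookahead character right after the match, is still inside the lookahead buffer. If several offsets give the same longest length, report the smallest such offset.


Try each offset into the search buffer:
  offset=1 (pos 3, char 'a'): match length 0
  offset=2 (pos 2, char 'd'): match length 3
  offset=3 (pos 1, char 'b'): match length 0
  offset=4 (pos 0, char 'd'): match length 1
Longest match has length 3 at offset 2.
next_char = character at position 4 + 3 = 7 -> 'd'

Best match: offset=2, length=3 (matching 'dad' starting at position 2)
LZ77 triple: (2, 3, 'd')


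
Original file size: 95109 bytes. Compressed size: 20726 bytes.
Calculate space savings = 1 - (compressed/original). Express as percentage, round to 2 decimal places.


ratio = compressed/original = 20726/95109 = 0.217918
savings = 1 - ratio = 1 - 0.217918 = 0.782082
as a percentage: 0.782082 * 100 = 78.21%

Space savings = 1 - 20726/95109 = 78.21%


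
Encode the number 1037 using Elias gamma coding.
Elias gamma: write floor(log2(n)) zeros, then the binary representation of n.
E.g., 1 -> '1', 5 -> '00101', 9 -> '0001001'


num_bits = floor(log2(1037)) + 1 = 11
leading_zeros = num_bits - 1 = 10
binary(1037) = 10000001101

Elias gamma(1037) = '0000000000' + '10000001101' = 000000000010000001101 (21 bits)


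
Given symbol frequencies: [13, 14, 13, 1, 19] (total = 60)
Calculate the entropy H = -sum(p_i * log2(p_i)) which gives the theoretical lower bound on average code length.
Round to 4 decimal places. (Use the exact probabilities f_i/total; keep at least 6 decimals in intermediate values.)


Per-symbol terms -p_i * log2(p_i) with p_i = f_i/60:
  p = 13/60 = 0.216667: log2(p) = -2.206451, -p*log2(p) = 0.478064
  p = 14/60 = 0.233333: log2(p) = -2.099536, -p*log2(p) = 0.489892
  p = 13/60 = 0.216667: log2(p) = -2.206451, -p*log2(p) = 0.478064
  p = 1/60 = 0.016667: log2(p) = -5.906891, -p*log2(p) = 0.098448
  p = 19/60 = 0.316667: log2(p) = -1.658963, -p*log2(p) = 0.525338
H = 0.478064 + 0.489892 + 0.478064 + 0.098448 + 0.525338 = 2.069806

H = 2.0698 bits/symbol


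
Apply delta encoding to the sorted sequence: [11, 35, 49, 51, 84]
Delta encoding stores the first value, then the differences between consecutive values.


First value: 11
Deltas:
  35 - 11 = 24
  49 - 35 = 14
  51 - 49 = 2
  84 - 51 = 33


Delta encoded: [11, 24, 14, 2, 33]


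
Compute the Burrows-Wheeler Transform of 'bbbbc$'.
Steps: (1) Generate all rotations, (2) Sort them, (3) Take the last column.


Rotations (sorted):
  0: $bbbbc -> last char: c
  1: bbbbc$ -> last char: $
  2: bbbc$b -> last char: b
  3: bbc$bb -> last char: b
  4: bc$bbb -> last char: b
  5: c$bbbb -> last char: b


BWT = c$bbbb


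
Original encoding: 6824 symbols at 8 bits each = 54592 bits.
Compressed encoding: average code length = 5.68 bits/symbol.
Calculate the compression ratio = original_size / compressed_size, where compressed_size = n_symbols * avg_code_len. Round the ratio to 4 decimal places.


original_size = n_symbols * orig_bits = 6824 * 8 = 54592 bits
compressed_size = n_symbols * avg_code_len = 6824 * 5.68 = 38760.32 bits
ratio = original_size / compressed_size = 54592 / 38760.32 = 1.4085

Compression ratio = 1.4085


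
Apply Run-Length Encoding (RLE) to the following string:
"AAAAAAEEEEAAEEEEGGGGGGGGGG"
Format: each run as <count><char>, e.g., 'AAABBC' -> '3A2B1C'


Scanning runs left to right:
  i=0: run of 'A' x 6 -> '6A'
  i=6: run of 'E' x 4 -> '4E'
  i=10: run of 'A' x 2 -> '2A'
  i=12: run of 'E' x 4 -> '4E'
  i=16: run of 'G' x 10 -> '10G'

RLE = 6A4E2A4E10G


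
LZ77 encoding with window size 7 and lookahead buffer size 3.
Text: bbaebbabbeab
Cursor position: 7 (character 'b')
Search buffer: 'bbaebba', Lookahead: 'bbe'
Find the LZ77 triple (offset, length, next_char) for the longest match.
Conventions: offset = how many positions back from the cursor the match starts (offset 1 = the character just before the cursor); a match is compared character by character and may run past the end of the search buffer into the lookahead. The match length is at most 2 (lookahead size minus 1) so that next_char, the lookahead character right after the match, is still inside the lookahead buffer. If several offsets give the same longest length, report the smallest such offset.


Try each offset into the search buffer:
  offset=1 (pos 6, char 'a'): match length 0
  offset=2 (pos 5, char 'b'): match length 1
  offset=3 (pos 4, char 'b'): match length 2
  offset=4 (pos 3, char 'e'): match length 0
  offset=5 (pos 2, char 'a'): match length 0
  offset=6 (pos 1, char 'b'): match length 1
  offset=7 (pos 0, char 'b'): match length 2
Longest match has length 2, found at offsets 3, 7; take the smallest, offset 3.
next_char = character at position 7 + 2 = 9 -> 'e'

Best match: offset=3, length=2 (matching 'bb' starting at position 4)
LZ77 triple: (3, 2, 'e')


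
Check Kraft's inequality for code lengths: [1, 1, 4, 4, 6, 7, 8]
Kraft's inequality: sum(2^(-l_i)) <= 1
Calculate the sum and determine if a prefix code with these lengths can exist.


Sum = 2^(-1) + 2^(-1) + 2^(-4) + 2^(-4) + 2^(-6) + 2^(-7) + 2^(-8)
    = 0.5 + 0.5 + 0.0625 + 0.0625 + 0.015625 + 0.0078125 + 0.00390625
    = 295/256 = 1.15234375
Since 1.15234375 > 1, Kraft's inequality is NOT satisfied.
A prefix code with these lengths CANNOT exist.

Kraft sum = 1.15234375. Not satisfied.


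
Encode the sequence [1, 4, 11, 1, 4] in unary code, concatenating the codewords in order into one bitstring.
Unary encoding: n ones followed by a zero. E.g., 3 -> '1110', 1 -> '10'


Encode each number as n ones followed by a terminating 0:
  1 -> 10 (2 bits)
  4 -> 11110 (5 bits)
  11 -> 111111111110 (12 bits)
  1 -> 10 (2 bits)
  4 -> 11110 (5 bits)
Total length = 2 + 5 + 12 + 2 + 5 = 26 bits.

Unary([1, 4, 11, 1, 4]) = 10111101111111111101011110 (26 bits)


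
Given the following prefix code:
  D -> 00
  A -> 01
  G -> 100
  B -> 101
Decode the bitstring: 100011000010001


Decoding step by step:
Bits 100 -> G
Bits 01 -> A
Bits 100 -> G
Bits 00 -> D
Bits 100 -> G
Bits 01 -> A


Decoded message: GAGDGA


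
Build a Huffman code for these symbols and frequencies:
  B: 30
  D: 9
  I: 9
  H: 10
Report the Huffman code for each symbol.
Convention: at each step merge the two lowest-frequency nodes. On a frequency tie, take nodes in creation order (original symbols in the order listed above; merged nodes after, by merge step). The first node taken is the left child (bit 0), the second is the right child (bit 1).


Huffman tree construction:
Step 1: Merge D(9) + I(9) = 18
Step 2: Merge H(10) + (D+I)(18) = 28
Step 3: Merge (H+(D+I))(28) + B(30) = 58
Read each symbol's code off the tree from the root (left child = 0, right child = 1).

Codes:
  B: 1 (length 1)
  D: 010 (length 3)
  I: 011 (length 3)
  H: 00 (length 2)
Average code length: 104/58 = 1.7931 bits/symbol


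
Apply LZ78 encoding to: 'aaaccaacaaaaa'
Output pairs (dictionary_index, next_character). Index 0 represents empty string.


LZ78 encoding steps:
Dictionary: {0: ''}
Step 1: w='' (idx 0), next='a' -> output (0, 'a'), add 'a' as idx 1
Step 2: w='a' (idx 1), next='a' -> output (1, 'a'), add 'aa' as idx 2
Step 3: w='' (idx 0), next='c' -> output (0, 'c'), add 'c' as idx 3
Step 4: w='c' (idx 3), next='a' -> output (3, 'a'), add 'ca' as idx 4
Step 5: w='a' (idx 1), next='c' -> output (1, 'c'), add 'ac' as idx 5
Step 6: w='aa' (idx 2), next='a' -> output (2, 'a'), add 'aaa' as idx 6
Step 7: w='aa' (idx 2), end of input -> output (2, '')


Encoded: [(0, 'a'), (1, 'a'), (0, 'c'), (3, 'a'), (1, 'c'), (2, 'a'), (2, '')]


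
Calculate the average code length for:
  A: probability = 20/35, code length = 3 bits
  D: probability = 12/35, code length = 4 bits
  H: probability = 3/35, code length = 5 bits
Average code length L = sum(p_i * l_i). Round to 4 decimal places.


Weighted contributions p_i * l_i:
  A: (20/35) * 3 = 60/35
  D: (12/35) * 4 = 48/35
  H: (3/35) * 5 = 15/35
Sum = (60 + 48 + 15)/35 = 123/35

L = 123/35 = 3.5143 bits/symbol


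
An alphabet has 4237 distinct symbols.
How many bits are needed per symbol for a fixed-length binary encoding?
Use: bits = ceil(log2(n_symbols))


log2(4237) = 12.0488
Bracket: 2^12 = 4096 < 4237 <= 2^13 = 8192
So ceil(log2(4237)) = 13

bits = ceil(log2(4237)) = ceil(12.0488) = 13 bits


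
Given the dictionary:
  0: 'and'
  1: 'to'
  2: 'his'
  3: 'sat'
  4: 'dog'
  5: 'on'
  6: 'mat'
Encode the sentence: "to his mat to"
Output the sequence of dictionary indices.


Look up each word in the dictionary:
  'to' -> 1
  'his' -> 2
  'mat' -> 6
  'to' -> 1

Encoded: [1, 2, 6, 1]


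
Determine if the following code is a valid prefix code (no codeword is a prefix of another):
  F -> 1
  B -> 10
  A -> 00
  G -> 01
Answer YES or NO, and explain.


Checking each pair (does one codeword prefix another?):
  F='1' vs B='10': prefix -- VIOLATION

NO -- this is NOT a valid prefix code. F (1) is a prefix of B (10).


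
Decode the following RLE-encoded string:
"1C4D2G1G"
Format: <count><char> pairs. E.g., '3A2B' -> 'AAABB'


Expanding each <count><char> pair:
  1C -> 'C'
  4D -> 'DDDD'
  2G -> 'GG'
  1G -> 'G'

Decoded = CDDDDGGG


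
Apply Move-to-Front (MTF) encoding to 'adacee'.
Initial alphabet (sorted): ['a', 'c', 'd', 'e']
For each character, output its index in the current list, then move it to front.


MTF encoding:
'a': index 0 in ['a', 'c', 'd', 'e'] -> ['a', 'c', 'd', 'e']
'd': index 2 in ['a', 'c', 'd', 'e'] -> ['d', 'a', 'c', 'e']
'a': index 1 in ['d', 'a', 'c', 'e'] -> ['a', 'd', 'c', 'e']
'c': index 2 in ['a', 'd', 'c', 'e'] -> ['c', 'a', 'd', 'e']
'e': index 3 in ['c', 'a', 'd', 'e'] -> ['e', 'c', 'a', 'd']
'e': index 0 in ['e', 'c', 'a', 'd'] -> ['e', 'c', 'a', 'd']


Output: [0, 2, 1, 2, 3, 0]


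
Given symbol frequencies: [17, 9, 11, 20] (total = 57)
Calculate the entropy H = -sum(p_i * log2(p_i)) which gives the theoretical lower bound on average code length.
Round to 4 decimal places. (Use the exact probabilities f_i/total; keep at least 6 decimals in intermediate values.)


Per-symbol terms -p_i * log2(p_i) with p_i = f_i/57:
  p = 17/57 = 0.298246: log2(p) = -1.745427, -p*log2(p) = 0.520566
  p = 9/57 = 0.157895: log2(p) = -2.662965, -p*log2(p) = 0.420468
  p = 11/57 = 0.192982: log2(p) = -2.373458, -p*log2(p) = 0.458036
  p = 20/57 = 0.350877: log2(p) = -1.510962, -p*log2(p) = 0.530162
H = 0.520566 + 0.420468 + 0.458036 + 0.530162 = 1.929232

H = 1.9292 bits/symbol


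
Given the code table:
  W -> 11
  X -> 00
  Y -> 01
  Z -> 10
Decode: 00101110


Decoding:
00 -> X
10 -> Z
11 -> W
10 -> Z


Result: XZWZ


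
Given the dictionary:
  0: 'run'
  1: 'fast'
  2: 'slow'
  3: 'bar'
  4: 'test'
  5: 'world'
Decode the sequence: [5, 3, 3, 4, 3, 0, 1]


Look up each index in the dictionary:
  5 -> 'world'
  3 -> 'bar'
  3 -> 'bar'
  4 -> 'test'
  3 -> 'bar'
  0 -> 'run'
  1 -> 'fast'

Decoded: "world bar bar test bar run fast"


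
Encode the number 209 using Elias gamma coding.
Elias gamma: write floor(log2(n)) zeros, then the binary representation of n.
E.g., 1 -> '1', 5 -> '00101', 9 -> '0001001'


num_bits = floor(log2(209)) + 1 = 8
leading_zeros = num_bits - 1 = 7
binary(209) = 11010001

Elias gamma(209) = '0000000' + '11010001' = 000000011010001 (15 bits)


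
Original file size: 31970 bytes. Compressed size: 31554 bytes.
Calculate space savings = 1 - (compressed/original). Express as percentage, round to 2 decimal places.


ratio = compressed/original = 31554/31970 = 0.986988
savings = 1 - ratio = 1 - 0.986988 = 0.013012
as a percentage: 0.013012 * 100 = 1.3%

Space savings = 1 - 31554/31970 = 1.3%


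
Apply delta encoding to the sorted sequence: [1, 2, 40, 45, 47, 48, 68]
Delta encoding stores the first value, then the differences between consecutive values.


First value: 1
Deltas:
  2 - 1 = 1
  40 - 2 = 38
  45 - 40 = 5
  47 - 45 = 2
  48 - 47 = 1
  68 - 48 = 20


Delta encoded: [1, 1, 38, 5, 2, 1, 20]


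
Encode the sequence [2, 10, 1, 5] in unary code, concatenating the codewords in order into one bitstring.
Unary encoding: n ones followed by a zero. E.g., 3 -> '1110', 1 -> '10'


Encode each number as n ones followed by a terminating 0:
  2 -> 110 (3 bits)
  10 -> 11111111110 (11 bits)
  1 -> 10 (2 bits)
  5 -> 111110 (6 bits)
Total length = 3 + 11 + 2 + 6 = 22 bits.

Unary([2, 10, 1, 5]) = 1101111111111010111110 (22 bits)


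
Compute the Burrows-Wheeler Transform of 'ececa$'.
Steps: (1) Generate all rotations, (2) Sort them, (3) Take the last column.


Rotations (sorted):
  0: $ececa -> last char: a
  1: a$ecec -> last char: c
  2: ca$ece -> last char: e
  3: ceca$e -> last char: e
  4: eca$ec -> last char: c
  5: ececa$ -> last char: $


BWT = aceec$


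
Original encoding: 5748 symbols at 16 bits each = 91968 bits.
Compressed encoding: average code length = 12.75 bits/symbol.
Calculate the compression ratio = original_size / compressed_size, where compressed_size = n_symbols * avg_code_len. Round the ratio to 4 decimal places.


original_size = n_symbols * orig_bits = 5748 * 16 = 91968 bits
compressed_size = n_symbols * avg_code_len = 5748 * 12.75 = 73287.0 bits
ratio = original_size / compressed_size = 91968 / 73287.0 = 1.2549

Compression ratio = 1.2549


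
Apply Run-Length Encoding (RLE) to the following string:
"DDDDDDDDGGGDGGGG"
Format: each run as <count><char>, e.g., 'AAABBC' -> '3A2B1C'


Scanning runs left to right:
  i=0: run of 'D' x 8 -> '8D'
  i=8: run of 'G' x 3 -> '3G'
  i=11: run of 'D' x 1 -> '1D'
  i=12: run of 'G' x 4 -> '4G'

RLE = 8D3G1D4G


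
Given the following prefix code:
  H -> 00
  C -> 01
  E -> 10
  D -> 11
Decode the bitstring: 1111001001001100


Decoding step by step:
Bits 11 -> D
Bits 11 -> D
Bits 00 -> H
Bits 10 -> E
Bits 01 -> C
Bits 00 -> H
Bits 11 -> D
Bits 00 -> H


Decoded message: DDHECHDH


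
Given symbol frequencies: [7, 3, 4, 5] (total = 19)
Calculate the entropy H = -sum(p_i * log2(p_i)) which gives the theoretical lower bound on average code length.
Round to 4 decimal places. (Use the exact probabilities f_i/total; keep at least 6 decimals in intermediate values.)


Per-symbol terms -p_i * log2(p_i) with p_i = f_i/19:
  p = 7/19 = 0.368421: log2(p) = -1.440573, -p*log2(p) = 0.530737
  p = 3/19 = 0.157895: log2(p) = -2.662965, -p*log2(p) = 0.420468
  p = 4/19 = 0.210526: log2(p) = -2.247928, -p*log2(p) = 0.473248
  p = 5/19 = 0.263158: log2(p) = -1.925999, -p*log2(p) = 0.506842
H = 0.530737 + 0.420468 + 0.473248 + 0.506842 = 1.931295

H = 1.9313 bits/symbol


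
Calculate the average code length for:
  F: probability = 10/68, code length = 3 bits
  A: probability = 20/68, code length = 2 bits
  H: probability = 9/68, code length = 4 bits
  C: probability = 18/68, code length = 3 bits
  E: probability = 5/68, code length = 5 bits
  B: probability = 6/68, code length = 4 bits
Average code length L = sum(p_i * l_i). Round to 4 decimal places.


Weighted contributions p_i * l_i:
  F: (10/68) * 3 = 30/68
  A: (20/68) * 2 = 40/68
  H: (9/68) * 4 = 36/68
  C: (18/68) * 3 = 54/68
  E: (5/68) * 5 = 25/68
  B: (6/68) * 4 = 24/68
Sum = (30 + 40 + 36 + 54 + 25 + 24)/68 = 209/68

L = 209/68 = 3.0735 bits/symbol


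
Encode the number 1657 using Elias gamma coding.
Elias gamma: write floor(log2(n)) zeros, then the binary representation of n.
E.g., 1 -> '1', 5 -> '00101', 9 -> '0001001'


num_bits = floor(log2(1657)) + 1 = 11
leading_zeros = num_bits - 1 = 10
binary(1657) = 11001111001

Elias gamma(1657) = '0000000000' + '11001111001' = 000000000011001111001 (21 bits)


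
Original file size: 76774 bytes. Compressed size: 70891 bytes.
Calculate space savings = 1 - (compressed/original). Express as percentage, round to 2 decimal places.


ratio = compressed/original = 70891/76774 = 0.923372
savings = 1 - ratio = 1 - 0.923372 = 0.076628
as a percentage: 0.076628 * 100 = 7.66%

Space savings = 1 - 70891/76774 = 7.66%


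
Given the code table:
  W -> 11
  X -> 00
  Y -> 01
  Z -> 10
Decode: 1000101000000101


Decoding:
10 -> Z
00 -> X
10 -> Z
10 -> Z
00 -> X
00 -> X
01 -> Y
01 -> Y


Result: ZXZZXXYY


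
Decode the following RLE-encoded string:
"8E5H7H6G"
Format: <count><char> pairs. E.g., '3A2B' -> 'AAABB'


Expanding each <count><char> pair:
  8E -> 'EEEEEEEE'
  5H -> 'HHHHH'
  7H -> 'HHHHHHH'
  6G -> 'GGGGGG'

Decoded = EEEEEEEEHHHHHHHHHHHHGGGGGG


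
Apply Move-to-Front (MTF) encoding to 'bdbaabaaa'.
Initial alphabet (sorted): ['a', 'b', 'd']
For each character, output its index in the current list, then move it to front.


MTF encoding:
'b': index 1 in ['a', 'b', 'd'] -> ['b', 'a', 'd']
'd': index 2 in ['b', 'a', 'd'] -> ['d', 'b', 'a']
'b': index 1 in ['d', 'b', 'a'] -> ['b', 'd', 'a']
'a': index 2 in ['b', 'd', 'a'] -> ['a', 'b', 'd']
'a': index 0 in ['a', 'b', 'd'] -> ['a', 'b', 'd']
'b': index 1 in ['a', 'b', 'd'] -> ['b', 'a', 'd']
'a': index 1 in ['b', 'a', 'd'] -> ['a', 'b', 'd']
'a': index 0 in ['a', 'b', 'd'] -> ['a', 'b', 'd']
'a': index 0 in ['a', 'b', 'd'] -> ['a', 'b', 'd']


Output: [1, 2, 1, 2, 0, 1, 1, 0, 0]


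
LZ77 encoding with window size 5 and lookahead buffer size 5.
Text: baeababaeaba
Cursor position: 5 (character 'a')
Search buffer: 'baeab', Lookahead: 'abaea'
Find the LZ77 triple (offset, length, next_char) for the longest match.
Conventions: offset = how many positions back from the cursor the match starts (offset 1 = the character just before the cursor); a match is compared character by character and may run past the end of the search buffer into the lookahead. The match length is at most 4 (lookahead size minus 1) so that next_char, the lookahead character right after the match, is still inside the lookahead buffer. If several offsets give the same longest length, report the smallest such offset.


Try each offset into the search buffer:
  offset=1 (pos 4, char 'b'): match length 0
  offset=2 (pos 3, char 'a'): match length 3
  offset=3 (pos 2, char 'e'): match length 0
  offset=4 (pos 1, char 'a'): match length 1
  offset=5 (pos 0, char 'b'): match length 0
Longest match has length 3 at offset 2.
next_char = character at position 5 + 3 = 8 -> 'e'

Best match: offset=2, length=3 (matching 'aba' starting at position 3)
LZ77 triple: (2, 3, 'e')


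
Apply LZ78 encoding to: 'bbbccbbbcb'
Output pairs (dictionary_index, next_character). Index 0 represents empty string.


LZ78 encoding steps:
Dictionary: {0: ''}
Step 1: w='' (idx 0), next='b' -> output (0, 'b'), add 'b' as idx 1
Step 2: w='b' (idx 1), next='b' -> output (1, 'b'), add 'bb' as idx 2
Step 3: w='' (idx 0), next='c' -> output (0, 'c'), add 'c' as idx 3
Step 4: w='c' (idx 3), next='b' -> output (3, 'b'), add 'cb' as idx 4
Step 5: w='bb' (idx 2), next='c' -> output (2, 'c'), add 'bbc' as idx 5
Step 6: w='b' (idx 1), end of input -> output (1, '')


Encoded: [(0, 'b'), (1, 'b'), (0, 'c'), (3, 'b'), (2, 'c'), (1, '')]


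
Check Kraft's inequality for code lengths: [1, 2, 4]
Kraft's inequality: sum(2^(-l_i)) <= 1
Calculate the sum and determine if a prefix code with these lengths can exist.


Sum = 2^(-1) + 2^(-2) + 2^(-4)
    = 0.5 + 0.25 + 0.0625
    = 13/16 = 0.8125
Since 0.8125 <= 1, Kraft's inequality IS satisfied.
A prefix code with these lengths CAN exist.

Kraft sum = 0.8125. Satisfied.


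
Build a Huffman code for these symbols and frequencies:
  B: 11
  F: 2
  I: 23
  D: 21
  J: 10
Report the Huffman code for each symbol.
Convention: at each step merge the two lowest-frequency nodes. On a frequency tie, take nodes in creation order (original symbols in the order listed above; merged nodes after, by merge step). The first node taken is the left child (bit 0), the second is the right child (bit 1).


Huffman tree construction:
Step 1: Merge F(2) + J(10) = 12
Step 2: Merge B(11) + (F+J)(12) = 23
Step 3: Merge D(21) + I(23) = 44
Step 4: Merge (B+(F+J))(23) + (D+I)(44) = 67
Read each symbol's code off the tree from the root (left child = 0, right child = 1).

Codes:
  B: 00 (length 2)
  F: 010 (length 3)
  I: 11 (length 2)
  D: 10 (length 2)
  J: 011 (length 3)
Average code length: 146/67 = 2.1791 bits/symbol


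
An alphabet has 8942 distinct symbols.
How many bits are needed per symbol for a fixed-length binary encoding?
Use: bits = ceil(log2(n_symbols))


log2(8942) = 13.1264
Bracket: 2^13 = 8192 < 8942 <= 2^14 = 16384
So ceil(log2(8942)) = 14

bits = ceil(log2(8942)) = ceil(13.1264) = 14 bits


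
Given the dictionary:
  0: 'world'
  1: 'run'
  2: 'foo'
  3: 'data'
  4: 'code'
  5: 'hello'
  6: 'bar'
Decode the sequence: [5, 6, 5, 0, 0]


Look up each index in the dictionary:
  5 -> 'hello'
  6 -> 'bar'
  5 -> 'hello'
  0 -> 'world'
  0 -> 'world'

Decoded: "hello bar hello world world"


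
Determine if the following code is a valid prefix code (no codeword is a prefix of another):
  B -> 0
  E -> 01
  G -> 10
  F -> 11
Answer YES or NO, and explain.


Checking each pair (does one codeword prefix another?):
  B='0' vs E='01': prefix -- VIOLATION

NO -- this is NOT a valid prefix code. B (0) is a prefix of E (01).


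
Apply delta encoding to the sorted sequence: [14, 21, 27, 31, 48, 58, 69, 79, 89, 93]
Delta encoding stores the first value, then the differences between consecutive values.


First value: 14
Deltas:
  21 - 14 = 7
  27 - 21 = 6
  31 - 27 = 4
  48 - 31 = 17
  58 - 48 = 10
  69 - 58 = 11
  79 - 69 = 10
  89 - 79 = 10
  93 - 89 = 4


Delta encoded: [14, 7, 6, 4, 17, 10, 11, 10, 10, 4]


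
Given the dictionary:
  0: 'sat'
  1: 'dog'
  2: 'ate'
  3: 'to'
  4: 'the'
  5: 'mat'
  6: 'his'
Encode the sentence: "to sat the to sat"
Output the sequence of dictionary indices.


Look up each word in the dictionary:
  'to' -> 3
  'sat' -> 0
  'the' -> 4
  'to' -> 3
  'sat' -> 0

Encoded: [3, 0, 4, 3, 0]


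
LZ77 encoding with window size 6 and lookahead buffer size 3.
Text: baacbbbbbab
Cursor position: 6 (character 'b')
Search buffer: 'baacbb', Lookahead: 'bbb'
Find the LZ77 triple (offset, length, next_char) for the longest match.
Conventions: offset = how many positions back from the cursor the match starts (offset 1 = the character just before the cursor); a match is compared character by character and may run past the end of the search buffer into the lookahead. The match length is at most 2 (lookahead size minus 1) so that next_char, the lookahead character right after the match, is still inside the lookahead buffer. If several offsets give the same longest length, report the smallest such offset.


Try each offset into the search buffer:
  offset=1 (pos 5, char 'b'): match length 2
  offset=2 (pos 4, char 'b'): match length 2
  offset=3 (pos 3, char 'c'): match length 0
  offset=4 (pos 2, char 'a'): match length 0
  offset=5 (pos 1, char 'a'): match length 0
  offset=6 (pos 0, char 'b'): match length 1
Longest match has length 2, found at offsets 1, 2; take the smallest, offset 1.
next_char = character at position 6 + 2 = 8 -> 'b'

Best match: offset=1, length=2 (matching 'bb' starting at position 5)
LZ77 triple: (1, 2, 'b')


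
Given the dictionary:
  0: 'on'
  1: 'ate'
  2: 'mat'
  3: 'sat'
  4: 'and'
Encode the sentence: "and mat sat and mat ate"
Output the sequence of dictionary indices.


Look up each word in the dictionary:
  'and' -> 4
  'mat' -> 2
  'sat' -> 3
  'and' -> 4
  'mat' -> 2
  'ate' -> 1

Encoded: [4, 2, 3, 4, 2, 1]


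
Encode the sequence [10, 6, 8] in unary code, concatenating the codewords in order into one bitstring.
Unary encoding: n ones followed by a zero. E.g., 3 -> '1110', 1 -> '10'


Encode each number as n ones followed by a terminating 0:
  10 -> 11111111110 (11 bits)
  6 -> 1111110 (7 bits)
  8 -> 111111110 (9 bits)
Total length = 11 + 7 + 9 = 27 bits.

Unary([10, 6, 8]) = 111111111101111110111111110 (27 bits)
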